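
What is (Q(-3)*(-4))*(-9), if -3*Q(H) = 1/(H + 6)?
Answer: -4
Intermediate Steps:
Q(H) = -1/(3*(6 + H)) (Q(H) = -1/(3*(H + 6)) = -1/(3*(6 + H)))
(Q(-3)*(-4))*(-9) = (-1/(18 + 3*(-3))*(-4))*(-9) = (-1/(18 - 9)*(-4))*(-9) = (-1/9*(-4))*(-9) = (-1*⅑*(-4))*(-9) = -⅑*(-4)*(-9) = (4/9)*(-9) = -4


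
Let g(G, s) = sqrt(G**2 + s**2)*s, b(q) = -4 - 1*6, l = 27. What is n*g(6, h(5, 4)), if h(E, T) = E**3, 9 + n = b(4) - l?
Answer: -5750*sqrt(15661) ≈ -7.1958e+5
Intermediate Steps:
b(q) = -10 (b(q) = -4 - 6 = -10)
n = -46 (n = -9 + (-10 - 1*27) = -9 + (-10 - 27) = -9 - 37 = -46)
g(G, s) = s*sqrt(G**2 + s**2)
n*g(6, h(5, 4)) = -46*5**3*sqrt(6**2 + (5**3)**2) = -5750*sqrt(36 + 125**2) = -5750*sqrt(36 + 15625) = -5750*sqrt(15661)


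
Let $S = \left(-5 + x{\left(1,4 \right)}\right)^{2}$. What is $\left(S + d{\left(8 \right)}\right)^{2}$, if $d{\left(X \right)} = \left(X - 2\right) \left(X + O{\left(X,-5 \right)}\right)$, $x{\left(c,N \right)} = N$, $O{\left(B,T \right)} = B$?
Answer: $9409$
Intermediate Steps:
$d{\left(X \right)} = 2 X \left(-2 + X\right)$ ($d{\left(X \right)} = \left(X - 2\right) \left(X + X\right) = \left(-2 + X\right) 2 X = 2 X \left(-2 + X\right)$)
$S = 1$ ($S = \left(-5 + 4\right)^{2} = \left(-1\right)^{2} = 1$)
$\left(S + d{\left(8 \right)}\right)^{2} = \left(1 + 2 \cdot 8 \left(-2 + 8\right)\right)^{2} = \left(1 + 2 \cdot 8 \cdot 6\right)^{2} = \left(1 + 96\right)^{2} = 97^{2} = 9409$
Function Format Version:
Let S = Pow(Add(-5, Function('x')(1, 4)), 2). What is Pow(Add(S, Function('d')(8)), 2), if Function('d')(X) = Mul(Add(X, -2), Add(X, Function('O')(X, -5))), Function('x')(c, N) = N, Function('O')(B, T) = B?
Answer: 9409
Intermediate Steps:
Function('d')(X) = Mul(2, X, Add(-2, X)) (Function('d')(X) = Mul(Add(X, -2), Add(X, X)) = Mul(Add(-2, X), Mul(2, X)) = Mul(2, X, Add(-2, X)))
S = 1 (S = Pow(Add(-5, 4), 2) = Pow(-1, 2) = 1)
Pow(Add(S, Function('d')(8)), 2) = Pow(Add(1, Mul(2, 8, Add(-2, 8))), 2) = Pow(Add(1, Mul(2, 8, 6)), 2) = Pow(Add(1, 96), 2) = Pow(97, 2) = 9409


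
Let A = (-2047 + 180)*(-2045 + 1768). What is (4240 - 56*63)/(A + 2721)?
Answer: 89/64985 ≈ 0.0013695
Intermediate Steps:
A = 517159 (A = -1867*(-277) = 517159)
(4240 - 56*63)/(A + 2721) = (4240 - 56*63)/(517159 + 2721) = (4240 - 3528)/519880 = 712*(1/519880) = 89/64985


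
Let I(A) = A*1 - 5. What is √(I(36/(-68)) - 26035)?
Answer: I*√7525713/17 ≈ 161.37*I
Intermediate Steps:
I(A) = -5 + A (I(A) = A - 5 = -5 + A)
√(I(36/(-68)) - 26035) = √((-5 + 36/(-68)) - 26035) = √((-5 + 36*(-1/68)) - 26035) = √((-5 - 9/17) - 26035) = √(-94/17 - 26035) = √(-442689/17) = I*√7525713/17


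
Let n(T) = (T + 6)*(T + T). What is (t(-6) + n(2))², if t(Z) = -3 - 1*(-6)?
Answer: 1225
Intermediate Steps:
t(Z) = 3 (t(Z) = -3 + 6 = 3)
n(T) = 2*T*(6 + T) (n(T) = (6 + T)*(2*T) = 2*T*(6 + T))
(t(-6) + n(2))² = (3 + 2*2*(6 + 2))² = (3 + 2*2*8)² = (3 + 32)² = 35² = 1225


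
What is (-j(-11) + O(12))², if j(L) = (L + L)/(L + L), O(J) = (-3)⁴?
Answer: 6400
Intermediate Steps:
O(J) = 81
j(L) = 1 (j(L) = (2*L)/((2*L)) = (2*L)*(1/(2*L)) = 1)
(-j(-11) + O(12))² = (-1*1 + 81)² = (-1 + 81)² = 80² = 6400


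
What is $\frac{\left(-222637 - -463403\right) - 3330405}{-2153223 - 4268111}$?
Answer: $\frac{3089639}{6421334} \approx 0.48115$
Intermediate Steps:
$\frac{\left(-222637 - -463403\right) - 3330405}{-2153223 - 4268111} = \frac{\left(-222637 + 463403\right) - 3330405}{-6421334} = \left(240766 - 3330405\right) \left(- \frac{1}{6421334}\right) = \left(-3089639\right) \left(- \frac{1}{6421334}\right) = \frac{3089639}{6421334}$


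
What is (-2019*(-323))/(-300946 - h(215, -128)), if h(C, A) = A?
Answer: -652137/300818 ≈ -2.1679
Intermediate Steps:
(-2019*(-323))/(-300946 - h(215, -128)) = (-2019*(-323))/(-300946 - 1*(-128)) = 652137/(-300946 + 128) = 652137/(-300818) = 652137*(-1/300818) = -652137/300818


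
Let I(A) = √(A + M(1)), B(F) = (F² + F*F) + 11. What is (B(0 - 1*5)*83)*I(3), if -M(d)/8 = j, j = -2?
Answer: 5063*√19 ≈ 22069.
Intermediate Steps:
M(d) = 16 (M(d) = -8*(-2) = 16)
B(F) = 11 + 2*F² (B(F) = (F² + F²) + 11 = 2*F² + 11 = 11 + 2*F²)
I(A) = √(16 + A) (I(A) = √(A + 16) = √(16 + A))
(B(0 - 1*5)*83)*I(3) = ((11 + 2*(0 - 1*5)²)*83)*√(16 + 3) = ((11 + 2*(0 - 5)²)*83)*√19 = ((11 + 2*(-5)²)*83)*√19 = ((11 + 2*25)*83)*√19 = ((11 + 50)*83)*√19 = (61*83)*√19 = 5063*√19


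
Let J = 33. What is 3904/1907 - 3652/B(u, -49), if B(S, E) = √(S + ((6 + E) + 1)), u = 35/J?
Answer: 3904/1907 + 3652*I*√44583/1351 ≈ 2.0472 + 570.77*I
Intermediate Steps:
u = 35/33 ≈ 1.0606
B(S, E) = √(7 + E + S) (B(S, E) = √(S + (7 + E)) = √(7 + E + S))
3904/1907 - 3652/B(u, -49) = 3904/1907 - 3652/√(7 - 49 + 35/33) = 3904*(1/1907) - 3652*(-I*√44583/1351) = 3904/1907 - 3652*(-I*√44583/1351) = 3904/1907 - (-3652)*I*√44583/1351 = 3904/1907 + 3652*I*√44583/1351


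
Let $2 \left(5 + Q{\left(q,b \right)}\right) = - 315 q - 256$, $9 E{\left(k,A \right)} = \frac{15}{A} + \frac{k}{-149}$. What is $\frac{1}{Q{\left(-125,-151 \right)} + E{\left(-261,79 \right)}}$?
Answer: $\frac{70626}{1381071353} \approx 5.1139 \cdot 10^{-5}$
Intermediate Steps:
$E{\left(k,A \right)} = - \frac{k}{1341} + \frac{5}{3 A}$ ($E{\left(k,A \right)} = \frac{\frac{15}{A} + \frac{k}{-149}}{9} = \frac{\frac{15}{A} + k \left(- \frac{1}{149}\right)}{9} = \frac{\frac{15}{A} - \frac{k}{149}}{9} = - \frac{k}{1341} + \frac{5}{3 A}$)
$Q{\left(q,b \right)} = -133 - \frac{315 q}{2}$ ($Q{\left(q,b \right)} = -5 + \frac{- 315 q - 256}{2} = -5 + \frac{-256 - 315 q}{2} = -5 - \left(128 + \frac{315 q}{2}\right) = -133 - \frac{315 q}{2}$)
$\frac{1}{Q{\left(-125,-151 \right)} + E{\left(-261,79 \right)}} = \frac{1}{\left(-133 - - \frac{39375}{2}\right) + \frac{2235 - 79 \left(-261\right)}{1341 \cdot 79}} = \frac{1}{\left(-133 + \frac{39375}{2}\right) + \frac{1}{1341} \cdot \frac{1}{79} \left(2235 + 20619\right)} = \frac{1}{\frac{39109}{2} + \frac{1}{1341} \cdot \frac{1}{79} \cdot 22854} = \frac{1}{\frac{39109}{2} + \frac{7618}{35313}} = \frac{1}{\frac{1381071353}{70626}} = \frac{70626}{1381071353}$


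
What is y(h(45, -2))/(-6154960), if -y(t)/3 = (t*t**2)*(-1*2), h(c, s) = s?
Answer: 3/384685 ≈ 7.7986e-6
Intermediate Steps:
y(t) = 6*t**3 (y(t) = -3*t*t**2*(-1*2) = -3*t**3*(-2) = -(-6)*t**3 = 6*t**3)
y(h(45, -2))/(-6154960) = (6*(-2)**3)/(-6154960) = (6*(-8))*(-1/6154960) = -48*(-1/6154960) = 3/384685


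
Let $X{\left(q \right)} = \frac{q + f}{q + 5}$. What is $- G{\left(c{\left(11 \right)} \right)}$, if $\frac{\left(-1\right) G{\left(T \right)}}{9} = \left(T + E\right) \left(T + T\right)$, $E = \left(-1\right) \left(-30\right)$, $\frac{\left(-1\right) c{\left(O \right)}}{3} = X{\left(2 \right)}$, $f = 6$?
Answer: $- \frac{80352}{49} \approx -1639.8$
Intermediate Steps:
$X{\left(q \right)} = \frac{6 + q}{5 + q}$ ($X{\left(q \right)} = \frac{q + 6}{q + 5} = \frac{6 + q}{5 + q}$)
$c{\left(O \right)} = - \frac{24}{7}$ ($c{\left(O \right)} = - 3 \frac{6 + 2}{5 + 2} = - 3 \cdot \frac{1}{7} \cdot 8 = \left(-3\right) \frac{8}{7} = - \frac{24}{7}$)
$E = 30$
$G{\left(T \right)} = - 18 T \left(30 + T\right)$ ($G{\left(T \right)} = - 9 \left(T + 30\right) \left(T + T\right) = - 9 \left(30 + T\right) 2 T = - 9 \cdot 2 T \left(30 + T\right) = - 18 T \left(30 + T\right)$)
$- G{\left(c{\left(11 \right)} \right)} = - \frac{\left(-18\right) \left(-24\right) \left(30 - \frac{24}{7}\right)}{7} = - \frac{\left(-18\right) \left(-24\right) 186}{7 \cdot 7} = \left(-1\right) \frac{80352}{49} = - \frac{80352}{49}$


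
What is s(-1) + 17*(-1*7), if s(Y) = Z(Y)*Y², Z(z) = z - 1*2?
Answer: -122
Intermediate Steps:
Z(z) = -2 + z (Z(z) = z - 2 = -2 + z)
s(Y) = Y²*(-2 + Y) (s(Y) = (-2 + Y)*Y² = Y²*(-2 + Y))
s(-1) + 17*(-1*7) = (-1)²*(-2 - 1) + 17*(-1*7) = 1*(-3) + 17*(-7) = -3 - 119 = -122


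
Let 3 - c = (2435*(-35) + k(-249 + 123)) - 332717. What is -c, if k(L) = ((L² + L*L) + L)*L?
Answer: -4402821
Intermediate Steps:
k(L) = L*(L + 2*L²) (k(L) = ((L² + L²) + L)*L = (2*L² + L)*L = (L + 2*L²)*L = L*(L + 2*L²))
c = 4402821 (c = 3 - ((2435*(-35) + (-249 + 123)²*(1 + 2*(-249 + 123))) - 332717) = 3 - ((-85225 + (-126)²*(1 + 2*(-126))) - 332717) = 3 - ((-85225 + 15876*(1 - 252)) - 332717) = 3 - ((-85225 + 15876*(-251)) - 332717) = 3 - ((-85225 - 3984876) - 332717) = 3 - (-4070101 - 332717) = 3 - 1*(-4402818) = 3 + 4402818 = 4402821)
-c = -1*4402821 = -4402821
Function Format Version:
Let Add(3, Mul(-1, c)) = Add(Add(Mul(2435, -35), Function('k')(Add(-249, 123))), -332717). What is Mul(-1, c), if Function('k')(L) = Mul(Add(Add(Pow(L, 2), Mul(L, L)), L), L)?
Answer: -4402821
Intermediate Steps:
Function('k')(L) = Mul(L, Add(L, Mul(2, Pow(L, 2)))) (Function('k')(L) = Mul(Add(Add(Pow(L, 2), Pow(L, 2)), L), L) = Mul(Add(Mul(2, Pow(L, 2)), L), L) = Mul(Add(L, Mul(2, Pow(L, 2))), L) = Mul(L, Add(L, Mul(2, Pow(L, 2)))))
c = 4402821 (c = Add(3, Mul(-1, Add(Add(Mul(2435, -35), Mul(Pow(Add(-249, 123), 2), Add(1, Mul(2, Add(-249, 123))))), -332717))) = Add(3, Mul(-1, Add(Add(-85225, Mul(Pow(-126, 2), Add(1, Mul(2, -126)))), -332717))) = Add(3, Mul(-1, Add(Add(-85225, Mul(15876, Add(1, -252))), -332717))) = Add(3, Mul(-1, Add(Add(-85225, Mul(15876, -251)), -332717))) = Add(3, Mul(-1, Add(Add(-85225, -3984876), -332717))) = Add(3, Mul(-1, Add(-4070101, -332717))) = Add(3, Mul(-1, -4402818)) = Add(3, 4402818) = 4402821)
Mul(-1, c) = Mul(-1, 4402821) = -4402821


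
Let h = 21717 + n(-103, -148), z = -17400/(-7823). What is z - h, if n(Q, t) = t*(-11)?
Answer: -182610535/7823 ≈ -23343.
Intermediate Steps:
z = 17400/7823 (z = -17400*(-1/7823) = 17400/7823 ≈ 2.2242)
n(Q, t) = -11*t
h = 23345 (h = 21717 - 11*(-148) = 21717 + 1628 = 23345)
z - h = 17400/7823 - 1*23345 = 17400/7823 - 23345 = -182610535/7823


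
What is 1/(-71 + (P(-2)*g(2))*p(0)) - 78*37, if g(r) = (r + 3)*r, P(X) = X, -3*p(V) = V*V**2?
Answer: -204907/71 ≈ -2886.0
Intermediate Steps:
p(V) = -V**3/3 (p(V) = -V*V**2/3 = -V**3/3)
g(r) = r*(3 + r) (g(r) = (3 + r)*r = r*(3 + r))
1/(-71 + (P(-2)*g(2))*p(0)) - 78*37 = 1/(-71 + (-4*(3 + 2))*(-1/3*0**3)) - 78*37 = 1/(-71 + (-4*5)*(-1/3*0)) - 2886 = 1/(-71 - 2*10*0) - 2886 = 1/(-71 - 20*0) - 2886 = 1/(-71 + 0) - 2886 = 1/(-71) - 2886 = -1/71 - 2886 = -204907/71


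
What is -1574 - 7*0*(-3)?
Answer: -1574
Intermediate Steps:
-1574 - 7*0*(-3) = -1574 - 0*(-3) = -1574 - 1*0 = -1574 + 0 = -1574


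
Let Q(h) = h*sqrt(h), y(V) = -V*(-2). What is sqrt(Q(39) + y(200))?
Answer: sqrt(400 + 39*sqrt(39)) ≈ 25.368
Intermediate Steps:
y(V) = 2*V
Q(h) = h**(3/2)
sqrt(Q(39) + y(200)) = sqrt(39**(3/2) + 2*200) = sqrt(39*sqrt(39) + 400) = sqrt(400 + 39*sqrt(39))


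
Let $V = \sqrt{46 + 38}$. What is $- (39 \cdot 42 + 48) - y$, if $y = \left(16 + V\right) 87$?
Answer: $-3078 - 174 \sqrt{21} \approx -3875.4$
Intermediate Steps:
$V = 2 \sqrt{21}$ ($V = \sqrt{84} = 2 \sqrt{21} \approx 9.1651$)
$y = 1392 + 174 \sqrt{21}$ ($y = \left(16 + 2 \sqrt{21}\right) 87 = 1392 + 174 \sqrt{21} \approx 2189.4$)
$- (39 \cdot 42 + 48) - y = - (39 \cdot 42 + 48) - \left(1392 + 174 \sqrt{21}\right) = - (1638 + 48) - \left(1392 + 174 \sqrt{21}\right) = \left(-1\right) 1686 - \left(1392 + 174 \sqrt{21}\right) = -1686 - \left(1392 + 174 \sqrt{21}\right) = -3078 - 174 \sqrt{21}$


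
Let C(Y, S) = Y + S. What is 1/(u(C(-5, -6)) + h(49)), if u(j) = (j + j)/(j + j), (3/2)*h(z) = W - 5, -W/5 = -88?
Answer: 1/291 ≈ 0.0034364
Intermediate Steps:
W = 440 (W = -5*(-88) = 440)
h(z) = 290 (h(z) = 2*(440 - 5)/3 = (⅔)*435 = 290)
C(Y, S) = S + Y
u(j) = 1 (u(j) = (2*j)/((2*j)) = (2*j)*(1/(2*j)) = 1)
1/(u(C(-5, -6)) + h(49)) = 1/(1 + 290) = 1/291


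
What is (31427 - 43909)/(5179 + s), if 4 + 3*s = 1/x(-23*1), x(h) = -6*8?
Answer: -1797408/745583 ≈ -2.4107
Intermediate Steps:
x(h) = -48
s = -193/144 (s = -4/3 + (1/3)/(-48) = -4/3 + (1/3)*(-1/48) = -4/3 - 1/144 = -193/144 ≈ -1.3403)
(31427 - 43909)/(5179 + s) = (31427 - 43909)/(5179 - 193/144) = -12482/745583/144 = -12482*144/745583 = -1797408/745583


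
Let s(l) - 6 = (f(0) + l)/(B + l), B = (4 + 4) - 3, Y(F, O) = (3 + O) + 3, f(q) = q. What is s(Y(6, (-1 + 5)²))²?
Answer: 33856/729 ≈ 46.442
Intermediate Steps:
Y(F, O) = 6 + O
B = 5 (B = 8 - 3 = 5)
s(l) = 6 + l/(5 + l) (s(l) = 6 + (0 + l)/(5 + l) = 6 + l/(5 + l))
s(Y(6, (-1 + 5)²))² = ((30 + 7*(6 + (-1 + 5)²))/(5 + (6 + (-1 + 5)²)))² = ((30 + 7*(6 + 4²))/(5 + (6 + 4²)))² = ((30 + 7*(6 + 16))/(5 + (6 + 16)))² = ((30 + 7*22)/(5 + 22))² = ((30 + 154)/27)² = ((1/27)*184)² = (184/27)² = 33856/729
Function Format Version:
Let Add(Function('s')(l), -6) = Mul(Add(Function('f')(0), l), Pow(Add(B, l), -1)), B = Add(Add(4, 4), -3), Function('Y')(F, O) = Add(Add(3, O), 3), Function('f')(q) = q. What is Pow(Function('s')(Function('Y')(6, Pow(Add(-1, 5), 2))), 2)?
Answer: Rational(33856, 729) ≈ 46.442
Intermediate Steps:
Function('Y')(F, O) = Add(6, O)
B = 5 (B = Add(8, -3) = 5)
Function('s')(l) = Add(6, Mul(l, Pow(Add(5, l), -1))) (Function('s')(l) = Add(6, Mul(Add(0, l), Pow(Add(5, l), -1))) = Add(6, Mul(l, Pow(Add(5, l), -1))))
Pow(Function('s')(Function('Y')(6, Pow(Add(-1, 5), 2))), 2) = Pow(Mul(Pow(Add(5, Add(6, Pow(Add(-1, 5), 2))), -1), Add(30, Mul(7, Add(6, Pow(Add(-1, 5), 2))))), 2) = Pow(Mul(Pow(Add(5, Add(6, Pow(4, 2))), -1), Add(30, Mul(7, Add(6, Pow(4, 2))))), 2) = Pow(Mul(Pow(Add(5, Add(6, 16)), -1), Add(30, Mul(7, Add(6, 16)))), 2) = Pow(Mul(Pow(Add(5, 22), -1), Add(30, Mul(7, 22))), 2) = Pow(Mul(Pow(27, -1), Add(30, 154)), 2) = Pow(Mul(Rational(1, 27), 184), 2) = Pow(Rational(184, 27), 2) = Rational(33856, 729)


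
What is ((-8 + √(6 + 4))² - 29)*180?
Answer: 8100 - 2880*√10 ≈ -1007.4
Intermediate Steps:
((-8 + √(6 + 4))² - 29)*180 = ((-8 + √10)² - 29)*180 = (-29 + (-8 + √10)²)*180 = -5220 + 180*(-8 + √10)²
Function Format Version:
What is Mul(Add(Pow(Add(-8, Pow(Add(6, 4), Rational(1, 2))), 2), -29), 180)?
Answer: Add(8100, Mul(-2880, Pow(10, Rational(1, 2)))) ≈ -1007.4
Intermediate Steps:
Mul(Add(Pow(Add(-8, Pow(Add(6, 4), Rational(1, 2))), 2), -29), 180) = Mul(Add(Pow(Add(-8, Pow(10, Rational(1, 2))), 2), -29), 180) = Mul(Add(-29, Pow(Add(-8, Pow(10, Rational(1, 2))), 2)), 180) = Add(-5220, Mul(180, Pow(Add(-8, Pow(10, Rational(1, 2))), 2)))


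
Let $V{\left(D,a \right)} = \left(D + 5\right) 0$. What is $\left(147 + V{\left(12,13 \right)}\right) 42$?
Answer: $6174$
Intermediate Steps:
$V{\left(D,a \right)} = 0$ ($V{\left(D,a \right)} = \left(5 + D\right) 0 = 0$)
$\left(147 + V{\left(12,13 \right)}\right) 42 = \left(147 + 0\right) 42 = 147 \cdot 42 = 6174$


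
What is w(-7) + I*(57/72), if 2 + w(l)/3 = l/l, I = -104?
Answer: -256/3 ≈ -85.333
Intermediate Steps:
w(l) = -3 (w(l) = -6 + 3*(l/l) = -6 + 3*1 = -6 + 3 = -3)
w(-7) + I*(57/72) = -3 - 5928/72 = -3 - 104*19/24 = -3 - 247/3 = -256/3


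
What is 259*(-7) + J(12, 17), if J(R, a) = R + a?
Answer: -1784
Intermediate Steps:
259*(-7) + J(12, 17) = 259*(-7) + (12 + 17) = -1813 + 29 = -1784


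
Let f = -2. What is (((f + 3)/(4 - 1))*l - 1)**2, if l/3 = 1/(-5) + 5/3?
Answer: 49/225 ≈ 0.21778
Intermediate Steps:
l = 22/5 (l = 3*(1/(-5) + 5/3) = 3*(1*(-1/5) + 5*(1/3)) = 3*(-1/5 + 5/3) = 3*(22/15) = 22/5 ≈ 4.4000)
(((f + 3)/(4 - 1))*l - 1)**2 = (((-2 + 3)/(4 - 1))*(22/5) - 1)**2 = ((1/3)*(22/5) - 1)**2 = (22/15 - 1)**2 = (7/15)**2 = 49/225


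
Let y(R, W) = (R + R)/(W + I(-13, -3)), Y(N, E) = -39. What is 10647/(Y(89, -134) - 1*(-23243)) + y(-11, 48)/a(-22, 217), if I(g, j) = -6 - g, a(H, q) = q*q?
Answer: 2506736507/5463265780 ≈ 0.45883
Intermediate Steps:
a(H, q) = q**2
y(R, W) = 2*R/(7 + W) (y(R, W) = (R + R)/(W + (-6 - 1*(-13))) = (2*R)/(W + (-6 + 13)) = (2*R)/(W + 7) = (2*R)/(7 + W) = 2*R/(7 + W))
10647/(Y(89, -134) - 1*(-23243)) + y(-11, 48)/a(-22, 217) = 10647/(-39 - 1*(-23243)) + (2*(-11)/(7 + 48))/(217**2) = 10647/(-39 + 23243) + (2*(-11)/55)/47089 = 10647/23204 + (2*(-11)*(1/55))*(1/47089) = 10647*(1/23204) - 2/5*1/47089 = 10647/23204 - 2/235445 = 2506736507/5463265780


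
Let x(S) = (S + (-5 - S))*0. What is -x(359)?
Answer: 0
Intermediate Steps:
x(S) = 0 (x(S) = -5*0 = 0)
-x(359) = -1*0 = 0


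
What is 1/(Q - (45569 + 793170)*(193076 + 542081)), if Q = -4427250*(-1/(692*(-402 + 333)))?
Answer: -7958/4906941373346909 ≈ -1.6218e-12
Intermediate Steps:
Q = -737875/7958 (Q = -4427250/((-69*(-692))) = -4427250/47748 = -4427250*1/47748 = -737875/7958 ≈ -92.721)
1/(Q - (45569 + 793170)*(193076 + 542081)) = 1/(-737875/7958 - (45569 + 793170)*(193076 + 542081)) = 1/(-737875/7958 - 838739*735157) = 1/(-737875/7958 - 1*616604847023) = 1/(-737875/7958 - 616604847023) = 1/(-4906941373346909/7958) = -7958/4906941373346909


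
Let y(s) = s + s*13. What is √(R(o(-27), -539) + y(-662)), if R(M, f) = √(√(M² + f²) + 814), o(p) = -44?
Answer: √(-9268 + √11*√(74 + √2417)) ≈ 96.079*I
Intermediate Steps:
y(s) = 14*s (y(s) = s + 13*s = 14*s)
R(M, f) = √(814 + √(M² + f²))
√(R(o(-27), -539) + y(-662)) = √(√(814 + √((-44)² + (-539)²)) + 14*(-662)) = √(√(814 + √(1936 + 290521)) - 9268) = √(√(814 + √292457) - 9268) = √(√(814 + 11*√2417) - 9268) = √(-9268 + √(814 + 11*√2417))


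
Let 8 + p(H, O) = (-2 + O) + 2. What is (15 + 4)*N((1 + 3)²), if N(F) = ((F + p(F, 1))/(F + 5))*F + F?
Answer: 3040/7 ≈ 434.29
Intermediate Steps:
p(H, O) = -8 + O (p(H, O) = -8 + ((-2 + O) + 2) = -8 + O)
N(F) = F + F*(-7 + F)/(5 + F) (N(F) = ((F + (-8 + 1))/(F + 5))*F + F = ((F - 7)/(5 + F))*F + F = ((-7 + F)/(5 + F))*F + F = F*(-7 + F)/(5 + F) + F = F + F*(-7 + F)/(5 + F))
(15 + 4)*N((1 + 3)²) = (15 + 4)*(2*(1 + 3)²*(-1 + (1 + 3)²)/(5 + (1 + 3)²)) = 19*(2*4²*(-1 + 4²)/(5 + 4²)) = 19*(2*16*(-1 + 16)/(5 + 16)) = 19*(2*16*15/21) = 19*(2*16*(1/21)*15) = 19*(160/7) = 3040/7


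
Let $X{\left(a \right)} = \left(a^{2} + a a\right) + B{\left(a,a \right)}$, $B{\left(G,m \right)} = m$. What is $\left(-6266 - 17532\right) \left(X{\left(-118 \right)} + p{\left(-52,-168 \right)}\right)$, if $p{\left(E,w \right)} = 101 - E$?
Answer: $-663559634$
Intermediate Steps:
$X{\left(a \right)} = a + 2 a^{2}$ ($X{\left(a \right)} = \left(a^{2} + a a\right) + a = \left(a^{2} + a^{2}\right) + a = 2 a^{2} + a = a + 2 a^{2}$)
$\left(-6266 - 17532\right) \left(X{\left(-118 \right)} + p{\left(-52,-168 \right)}\right) = \left(-6266 - 17532\right) \left(- 118 \left(1 + 2 \left(-118\right)\right) + \left(101 - -52\right)\right) = - 23798 \left(- 118 \left(1 - 236\right) + \left(101 + 52\right)\right) = - 23798 \left(\left(-118\right) \left(-235\right) + 153\right) = - 23798 \left(27730 + 153\right) = \left(-23798\right) 27883 = -663559634$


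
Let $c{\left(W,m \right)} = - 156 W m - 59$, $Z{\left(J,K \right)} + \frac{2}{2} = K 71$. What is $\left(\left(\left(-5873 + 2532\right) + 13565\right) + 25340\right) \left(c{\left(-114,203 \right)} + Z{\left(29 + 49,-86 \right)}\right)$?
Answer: $128172158104$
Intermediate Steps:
$Z{\left(J,K \right)} = -1 + 71 K$ ($Z{\left(J,K \right)} = -1 + K 71 = -1 + 71 K$)
$c{\left(W,m \right)} = -59 - 156 W m$ ($c{\left(W,m \right)} = - 156 W m - 59 = -59 - 156 W m$)
$\left(\left(\left(-5873 + 2532\right) + 13565\right) + 25340\right) \left(c{\left(-114,203 \right)} + Z{\left(29 + 49,-86 \right)}\right) = \left(\left(\left(-5873 + 2532\right) + 13565\right) + 25340\right) \left(\left(-59 - \left(-17784\right) 203\right) + \left(-1 + 71 \left(-86\right)\right)\right) = \left(\left(-3341 + 13565\right) + 25340\right) \left(\left(-59 + 3610152\right) - 6107\right) = \left(10224 + 25340\right) \left(3610093 - 6107\right) = 35564 \cdot 3603986 = 128172158104$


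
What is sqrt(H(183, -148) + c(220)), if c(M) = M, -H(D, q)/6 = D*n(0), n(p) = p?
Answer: 2*sqrt(55) ≈ 14.832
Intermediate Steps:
H(D, q) = 0 (H(D, q) = -6*D*0 = -6*0 = 0)
sqrt(H(183, -148) + c(220)) = sqrt(0 + 220) = sqrt(220) = 2*sqrt(55)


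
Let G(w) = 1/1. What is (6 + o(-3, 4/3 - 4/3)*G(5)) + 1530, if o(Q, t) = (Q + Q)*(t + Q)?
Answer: 1554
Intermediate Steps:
G(w) = 1
o(Q, t) = 2*Q*(Q + t) (o(Q, t) = (2*Q)*(Q + t) = 2*Q*(Q + t))
(6 + o(-3, 4/3 - 4/3)*G(5)) + 1530 = (6 + (2*(-3)*(-3 + (4/3 - 4/3)))*1) + 1530 = (6 + (2*(-3)*(-3 + 0))*1) + 1530 = (6 + (2*(-3)*(-3))*1) + 1530 = (6 + 18*1) + 1530 = (6 + 18) + 1530 = 24 + 1530 = 1554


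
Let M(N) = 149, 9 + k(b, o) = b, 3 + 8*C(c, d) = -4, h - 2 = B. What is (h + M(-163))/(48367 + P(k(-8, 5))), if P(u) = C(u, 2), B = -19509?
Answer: -154864/386929 ≈ -0.40024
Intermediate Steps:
h = -19507 (h = 2 - 19509 = -19507)
C(c, d) = -7/8 (C(c, d) = -3/8 + (⅛)*(-4) = -3/8 - ½ = -7/8)
k(b, o) = -9 + b
P(u) = -7/8
(h + M(-163))/(48367 + P(k(-8, 5))) = (-19507 + 149)/(48367 - 7/8) = -19358/386929/8 = -19358*8/386929 = -154864/386929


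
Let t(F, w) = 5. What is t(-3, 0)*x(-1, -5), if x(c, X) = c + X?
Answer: -30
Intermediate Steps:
x(c, X) = X + c
t(-3, 0)*x(-1, -5) = 5*(-5 - 1) = 5*(-6) = -30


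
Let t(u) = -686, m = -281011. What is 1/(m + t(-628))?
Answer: -1/281697 ≈ -3.5499e-6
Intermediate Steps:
1/(m + t(-628)) = 1/(-281011 - 686) = 1/(-281697) = -1/281697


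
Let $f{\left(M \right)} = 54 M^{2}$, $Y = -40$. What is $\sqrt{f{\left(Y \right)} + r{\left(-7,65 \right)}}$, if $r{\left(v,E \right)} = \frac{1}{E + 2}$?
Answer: $\frac{\sqrt{387849667}}{67} \approx 293.94$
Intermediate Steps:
$r{\left(v,E \right)} = \frac{1}{2 + E}$
$\sqrt{f{\left(Y \right)} + r{\left(-7,65 \right)}} = \sqrt{54 \left(-40\right)^{2} + \frac{1}{2 + 65}} = \sqrt{54 \cdot 1600 + \frac{1}{67}} = \sqrt{86400 + \frac{1}{67}} = \sqrt{\frac{5788801}{67}} = \frac{\sqrt{387849667}}{67}$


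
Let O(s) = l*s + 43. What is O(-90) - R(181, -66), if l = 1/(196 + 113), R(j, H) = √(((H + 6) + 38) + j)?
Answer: 4399/103 - √159 ≈ 30.099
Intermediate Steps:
R(j, H) = √(44 + H + j) (R(j, H) = √(((6 + H) + 38) + j) = √((44 + H) + j) = √(44 + H + j))
l = 1/309 ≈ 0.0032362
O(s) = 43 + s/309 (O(s) = s/309 + 43 = 43 + s/309)
O(-90) - R(181, -66) = (43 + (1/309)*(-90)) - √(44 - 66 + 181) = (43 - 30/103) - √159 = 4399/103 - √159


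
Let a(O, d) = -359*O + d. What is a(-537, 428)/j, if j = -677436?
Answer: -193211/677436 ≈ -0.28521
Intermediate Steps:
a(O, d) = d - 359*O
a(-537, 428)/j = (428 - 359*(-537))/(-677436) = (428 + 192783)*(-1/677436) = 193211*(-1/677436) = -193211/677436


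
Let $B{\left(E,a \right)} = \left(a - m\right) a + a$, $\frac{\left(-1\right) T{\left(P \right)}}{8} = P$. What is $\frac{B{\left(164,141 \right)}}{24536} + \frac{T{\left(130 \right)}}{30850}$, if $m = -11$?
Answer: $\frac{64000961}{75693560} \approx 0.84553$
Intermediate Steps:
$T{\left(P \right)} = - 8 P$
$B{\left(E,a \right)} = a + a \left(11 + a\right)$ ($B{\left(E,a \right)} = \left(a - -11\right) a + a = \left(a + 11\right) a + a = \left(11 + a\right) a + a = a \left(11 + a\right) + a = a + a \left(11 + a\right)$)
$\frac{B{\left(164,141 \right)}}{24536} + \frac{T{\left(130 \right)}}{30850} = \frac{141 \left(12 + 141\right)}{24536} + \frac{\left(-8\right) 130}{30850} = 141 \cdot 153 \cdot \frac{1}{24536} - \frac{104}{3085} = 21573 \cdot \frac{1}{24536} - \frac{104}{3085} = \frac{21573}{24536} - \frac{104}{3085} = \frac{64000961}{75693560}$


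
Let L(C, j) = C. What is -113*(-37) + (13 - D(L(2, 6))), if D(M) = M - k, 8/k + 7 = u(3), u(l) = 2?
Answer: 20952/5 ≈ 4190.4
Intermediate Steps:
k = -8/5 (k = 8/(-7 + 2) = 8/(-5) = 8*(-⅕) = -8/5 ≈ -1.6000)
D(M) = 8/5 + M (D(M) = M - 1*(-8/5) = M + 8/5 = 8/5 + M)
-113*(-37) + (13 - D(L(2, 6))) = -113*(-37) + (13 - (8/5 + 2)) = 4181 + (13 - 1*18/5) = 4181 + (13 - 18/5) = 4181 + 47/5 = 20952/5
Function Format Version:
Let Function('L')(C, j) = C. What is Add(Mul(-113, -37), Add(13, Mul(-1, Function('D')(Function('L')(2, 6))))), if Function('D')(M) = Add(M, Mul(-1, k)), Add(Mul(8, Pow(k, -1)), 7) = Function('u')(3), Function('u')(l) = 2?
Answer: Rational(20952, 5) ≈ 4190.4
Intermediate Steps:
k = Rational(-8, 5) (k = Mul(8, Pow(Add(-7, 2), -1)) = Mul(8, Pow(-5, -1)) = Mul(8, Rational(-1, 5)) = Rational(-8, 5) ≈ -1.6000)
Function('D')(M) = Add(Rational(8, 5), M) (Function('D')(M) = Add(M, Mul(-1, Rational(-8, 5))) = Add(M, Rational(8, 5)) = Add(Rational(8, 5), M))
Add(Mul(-113, -37), Add(13, Mul(-1, Function('D')(Function('L')(2, 6))))) = Add(Mul(-113, -37), Add(13, Mul(-1, Add(Rational(8, 5), 2)))) = Add(4181, Add(13, Mul(-1, Rational(18, 5)))) = Add(4181, Add(13, Rational(-18, 5))) = Add(4181, Rational(47, 5)) = Rational(20952, 5)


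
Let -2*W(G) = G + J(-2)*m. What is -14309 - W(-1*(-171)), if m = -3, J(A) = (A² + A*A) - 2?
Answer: -28465/2 ≈ -14233.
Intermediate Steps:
J(A) = -2 + 2*A² (J(A) = (A² + A²) - 2 = 2*A² - 2 = -2 + 2*A²)
W(G) = 9 - G/2 (W(G) = -(G + (-2 + 2*(-2)²)*(-3))/2 = -(G + (-2 + 2*4)*(-3))/2 = -(G + (-2 + 8)*(-3))/2 = -(G + 6*(-3))/2 = -(G - 18)/2 = -(-18 + G)/2 = 9 - G/2)
-14309 - W(-1*(-171)) = -14309 - (9 - (-1)*(-171)/2) = -14309 - (9 - ½*171) = -14309 - (9 - 171/2) = -14309 - 1*(-153/2) = -14309 + 153/2 = -28465/2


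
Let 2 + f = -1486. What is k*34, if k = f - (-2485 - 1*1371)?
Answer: 80512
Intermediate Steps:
f = -1488 (f = -2 - 1486 = -1488)
k = 2368 (k = -1488 - (-2485 - 1*1371) = -1488 - (-2485 - 1371) = -1488 - 1*(-3856) = -1488 + 3856 = 2368)
k*34 = 2368*34 = 80512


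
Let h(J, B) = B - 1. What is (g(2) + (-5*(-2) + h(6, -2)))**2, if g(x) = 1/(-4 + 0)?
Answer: 729/16 ≈ 45.563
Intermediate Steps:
h(J, B) = -1 + B
g(x) = -1/4 (g(x) = 1/(-4) = -1/4)
(g(2) + (-5*(-2) + h(6, -2)))**2 = (-1/4 + (-5*(-2) + (-1 - 2)))**2 = (-1/4 + (10 - 3))**2 = (-1/4 + 7)**2 = (27/4)**2 = 729/16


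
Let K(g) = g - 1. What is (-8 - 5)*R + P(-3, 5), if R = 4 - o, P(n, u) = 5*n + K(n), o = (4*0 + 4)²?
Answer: 137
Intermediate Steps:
o = 16 (o = (0 + 4)² = 4² = 16)
K(g) = -1 + g
P(n, u) = -1 + 6*n (P(n, u) = 5*n + (-1 + n) = -1 + 6*n)
R = -12 (R = 4 - 1*16 = 4 - 16 = -12)
(-8 - 5)*R + P(-3, 5) = (-8 - 5)*(-12) + (-1 + 6*(-3)) = -13*(-12) + (-1 - 18) = 156 - 19 = 137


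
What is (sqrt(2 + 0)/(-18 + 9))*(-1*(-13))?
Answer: -13*sqrt(2)/9 ≈ -2.0428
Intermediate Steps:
(sqrt(2 + 0)/(-18 + 9))*(-1*(-13)) = (sqrt(2)/(-9))*13 = (sqrt(2)*(-1/9))*13 = -sqrt(2)/9*13 = -13*sqrt(2)/9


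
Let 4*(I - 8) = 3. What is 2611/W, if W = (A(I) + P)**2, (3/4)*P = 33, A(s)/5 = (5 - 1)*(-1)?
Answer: 2611/576 ≈ 4.5330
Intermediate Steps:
I = 35/4 (I = 8 + (1/4)*3 = 8 + 3/4 = 35/4 ≈ 8.7500)
A(s) = -20 (A(s) = 5*((5 - 1)*(-1)) = 5*(4*(-1)) = 5*(-4) = -20)
P = 44 (P = (4/3)*33 = 44)
W = 576 (W = (-20 + 44)**2 = 24**2 = 576)
2611/W = 2611/576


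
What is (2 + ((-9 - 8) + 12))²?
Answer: 9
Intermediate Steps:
(2 + ((-9 - 8) + 12))² = (2 + (-17 + 12))² = (2 - 5)² = (-3)² = 9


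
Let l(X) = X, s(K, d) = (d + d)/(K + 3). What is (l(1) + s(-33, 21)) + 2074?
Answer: 10368/5 ≈ 2073.6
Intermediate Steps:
s(K, d) = 2*d/(3 + K) (s(K, d) = (2*d)/(3 + K) = 2*d/(3 + K))
(l(1) + s(-33, 21)) + 2074 = (1 + 2*21/(3 - 33)) + 2074 = (1 + 2*21/(-30)) + 2074 = (1 + 2*21*(-1/30)) + 2074 = (1 - 7/5) + 2074 = -⅖ + 2074 = 10368/5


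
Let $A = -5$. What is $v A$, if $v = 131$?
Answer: $-655$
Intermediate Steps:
$v A = 131 \left(-5\right) = -655$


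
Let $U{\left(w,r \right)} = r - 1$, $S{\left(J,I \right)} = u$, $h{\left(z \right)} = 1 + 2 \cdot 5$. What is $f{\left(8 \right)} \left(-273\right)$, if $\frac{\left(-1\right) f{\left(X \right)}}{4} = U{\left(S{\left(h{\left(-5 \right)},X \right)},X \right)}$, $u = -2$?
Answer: $7644$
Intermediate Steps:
$h{\left(z \right)} = 11$ ($h{\left(z \right)} = 1 + 10 = 11$)
$S{\left(J,I \right)} = -2$
$U{\left(w,r \right)} = -1 + r$ ($U{\left(w,r \right)} = r - 1 = -1 + r$)
$f{\left(X \right)} = 4 - 4 X$ ($f{\left(X \right)} = - 4 \left(-1 + X\right) = 4 - 4 X$)
$f{\left(8 \right)} \left(-273\right) = \left(4 - 32\right) \left(-273\right) = \left(-28\right) \left(-273\right) = 7644$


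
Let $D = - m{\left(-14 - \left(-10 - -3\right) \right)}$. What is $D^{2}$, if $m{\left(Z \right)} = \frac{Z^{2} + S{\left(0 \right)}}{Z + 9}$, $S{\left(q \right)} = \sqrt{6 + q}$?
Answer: $\frac{\left(49 + \sqrt{6}\right)^{2}}{4} \approx 661.76$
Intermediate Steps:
$m{\left(Z \right)} = \frac{\sqrt{6} + Z^{2}}{9 + Z}$ ($m{\left(Z \right)} = \frac{Z^{2} + \sqrt{6 + 0}}{Z + 9} = \frac{Z^{2} + \sqrt{6}}{9 + Z} = \frac{\sqrt{6} + Z^{2}}{9 + Z}$)
$D = - \frac{49}{2} - \frac{\sqrt{6}}{2}$ ($D = - \frac{\sqrt{6} + \left(-14 - \left(-10 - -3\right)\right)^{2}}{9 - \left(4 + 3\right)} = - \frac{\sqrt{6} + \left(-14 - \left(-10 + 3\right)\right)^{2}}{9 - 7} = - \frac{\sqrt{6} + \left(-14 - -7\right)^{2}}{9 - 7} = - \frac{\sqrt{6} + \left(-14 + 7\right)^{2}}{9 + \left(-14 + 7\right)} = - \frac{\sqrt{6} + \left(-7\right)^{2}}{9 - 7} = - \frac{\sqrt{6} + 49}{2} = - \frac{49 + \sqrt{6}}{2} = - (\frac{49}{2} + \frac{\sqrt{6}}{2}) = - \frac{49}{2} - \frac{\sqrt{6}}{2} \approx -25.725$)
$D^{2} = \left(- \frac{49}{2} - \frac{\sqrt{6}}{2}\right)^{2}$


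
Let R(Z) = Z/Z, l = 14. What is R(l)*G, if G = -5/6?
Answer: -⅚ ≈ -0.83333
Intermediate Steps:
R(Z) = 1
G = -⅚ (G = -5*⅙ = -⅚ ≈ -0.83333)
R(l)*G = 1*(-⅚) = -⅚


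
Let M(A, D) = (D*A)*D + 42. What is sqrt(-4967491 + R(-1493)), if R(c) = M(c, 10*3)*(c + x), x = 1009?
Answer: sqrt(645362981) ≈ 25404.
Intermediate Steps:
M(A, D) = 42 + A*D**2 (M(A, D) = (A*D)*D + 42 = A*D**2 + 42 = 42 + A*D**2)
R(c) = (42 + 900*c)*(1009 + c) (R(c) = (42 + c*(10*3)**2)*(c + 1009) = (42 + c*30**2)*(1009 + c) = (42 + c*900)*(1009 + c) = (42 + 900*c)*(1009 + c))
sqrt(-4967491 + R(-1493)) = sqrt(-4967491 + 6*(7 + 150*(-1493))*(1009 - 1493)) = sqrt(-4967491 + 6*(7 - 223950)*(-484)) = sqrt(-4967491 + 6*(-223943)*(-484)) = sqrt(-4967491 + 650330472) = sqrt(645362981)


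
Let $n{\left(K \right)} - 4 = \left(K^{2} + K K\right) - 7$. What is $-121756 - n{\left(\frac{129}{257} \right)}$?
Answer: $- \frac{8041697179}{66049} \approx -1.2175 \cdot 10^{5}$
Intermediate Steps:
$n{\left(K \right)} = -3 + 2 K^{2}$ ($n{\left(K \right)} = 4 - \left(7 - K^{2} - K K\right) = 4 + \left(\left(K^{2} + K^{2}\right) - 7\right) = 4 + \left(2 K^{2} - 7\right) = 4 + \left(-7 + 2 K^{2}\right) = -3 + 2 K^{2}$)
$-121756 - n{\left(\frac{129}{257} \right)} = -121756 - \left(-3 + 2 \left(\frac{129}{257}\right)^{2}\right) = -121756 - \left(-3 + 2 \cdot \frac{16641}{66049}\right) = -121756 - \left(-3 + \frac{33282}{66049}\right) = -121756 - - \frac{164865}{66049} = -121756 + \frac{164865}{66049} = - \frac{8041697179}{66049}$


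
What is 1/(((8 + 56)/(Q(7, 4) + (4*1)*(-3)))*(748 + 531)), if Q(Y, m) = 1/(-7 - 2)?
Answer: -109/736704 ≈ -0.00014796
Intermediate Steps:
Q(Y, m) = -⅑ (Q(Y, m) = 1/(-9) = -⅑)
1/(((8 + 56)/(Q(7, 4) + (4*1)*(-3)))*(748 + 531)) = 1/(((8 + 56)/(-⅑ + (4*1)*(-3)))*(748 + 531)) = 1/((64/(-⅑ + 4*(-3)))*1279) = 1/((64/(-⅑ - 12))*1279) = 1/((64/(-109/9))*1279) = 1/((64*(-9/109))*1279) = 1/(-576/109*1279) = 1/(-736704/109) = -109/736704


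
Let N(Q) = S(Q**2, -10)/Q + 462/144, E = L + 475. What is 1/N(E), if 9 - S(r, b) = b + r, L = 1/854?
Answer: -461901272/217903235815 ≈ -0.0021198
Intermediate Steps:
L = 1/854 ≈ 0.0011710
S(r, b) = 9 - b - r (S(r, b) = 9 - (b + r) = 9 + (-b - r) = 9 - b - r)
E = 405651/854 (E = 1/854 + 475 = 405651/854 ≈ 475.00)
N(Q) = 77/24 + (19 - Q**2)/Q (N(Q) = (9 - 1*(-10) - Q**2)/Q + 462/144 = (9 + 10 - Q**2)/Q + 462*(1/144) = (19 - Q**2)/Q + 77/24 = 77/24 + (19 - Q**2)/Q)
1/N(E) = 1/(77/24 - 1*405651/854 + 19/(405651/854)) = 1/(77/24 - 405651/854 + 19*(854/405651)) = 1/(77/24 - 405651/854 + 16226/405651) = 1/(-217903235815/461901272) = -461901272/217903235815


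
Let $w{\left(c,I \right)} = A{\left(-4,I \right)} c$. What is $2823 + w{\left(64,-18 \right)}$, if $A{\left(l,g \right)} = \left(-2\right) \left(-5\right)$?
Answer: $3463$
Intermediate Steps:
$A{\left(l,g \right)} = 10$
$w{\left(c,I \right)} = 10 c$
$2823 + w{\left(64,-18 \right)} = 2823 + 10 \cdot 64 = 2823 + 640 = 3463$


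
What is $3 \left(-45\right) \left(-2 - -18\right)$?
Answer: $-2160$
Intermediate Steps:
$3 \left(-45\right) \left(-2 - -18\right) = - 135 \left(-2 + 18\right) = \left(-135\right) 16 = -2160$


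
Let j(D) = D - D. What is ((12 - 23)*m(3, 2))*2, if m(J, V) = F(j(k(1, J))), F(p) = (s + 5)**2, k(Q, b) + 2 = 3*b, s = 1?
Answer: -792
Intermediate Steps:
k(Q, b) = -2 + 3*b
j(D) = 0
F(p) = 36 (F(p) = (1 + 5)**2 = 6**2 = 36)
m(J, V) = 36
((12 - 23)*m(3, 2))*2 = ((12 - 23)*36)*2 = -11*36*2 = -396*2 = -792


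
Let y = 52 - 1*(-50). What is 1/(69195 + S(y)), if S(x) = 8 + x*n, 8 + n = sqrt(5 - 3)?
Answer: 68387/4676760961 - 102*sqrt(2)/4676760961 ≈ 1.4592e-5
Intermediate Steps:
n = -8 + sqrt(2) (n = -8 + sqrt(5 - 3) = -8 + sqrt(2) ≈ -6.5858)
y = 102 (y = 52 + 50 = 102)
S(x) = 8 + x*(-8 + sqrt(2))
1/(69195 + S(y)) = 1/(69195 + (8 - 1*102*(8 - sqrt(2)))) = 1/(69195 + (8 + (-816 + 102*sqrt(2)))) = 1/(69195 + (-808 + 102*sqrt(2))) = 1/(68387 + 102*sqrt(2))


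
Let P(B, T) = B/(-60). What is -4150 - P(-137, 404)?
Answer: -249137/60 ≈ -4152.3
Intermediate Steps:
P(B, T) = -B/60 (P(B, T) = B*(-1/60) = -B/60)
-4150 - P(-137, 404) = -4150 - (-1)*(-137)/60 = -4150 - 1*137/60 = -4150 - 137/60 = -249137/60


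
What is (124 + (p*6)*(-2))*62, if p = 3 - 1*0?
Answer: 5456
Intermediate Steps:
p = 3 (p = 3 + 0 = 3)
(124 + (p*6)*(-2))*62 = (124 + (3*6)*(-2))*62 = (124 + 18*(-2))*62 = (124 - 36)*62 = 88*62 = 5456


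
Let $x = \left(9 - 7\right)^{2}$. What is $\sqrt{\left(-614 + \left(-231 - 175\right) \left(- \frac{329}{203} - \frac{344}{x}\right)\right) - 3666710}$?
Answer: $5 i \sqrt{145270} \approx 1905.7 i$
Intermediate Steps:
$x = 4$ ($x = 2^{2} = 4$)
$\sqrt{\left(-614 + \left(-231 - 175\right) \left(- \frac{329}{203} - \frac{344}{x}\right)\right) - 3666710} = \sqrt{\left(-614 + \left(-231 - 175\right) \left(- \frac{329}{203} - \frac{344}{4}\right)\right) - 3666710} = \sqrt{\left(-614 - 406 \left(\left(-329\right) \frac{1}{203} - 86\right)\right) - 3666710} = \sqrt{\left(-614 - 406 \left(- \frac{47}{29} - 86\right)\right) - 3666710} = \sqrt{\left(-614 - -35574\right) - 3666710} = \sqrt{\left(-614 + 35574\right) - 3666710} = \sqrt{34960 - 3666710} = \sqrt{-3631750} = 5 i \sqrt{145270}$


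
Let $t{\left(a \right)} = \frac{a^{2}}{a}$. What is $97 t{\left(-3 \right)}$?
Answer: $-291$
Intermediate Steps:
$t{\left(a \right)} = a$
$97 t{\left(-3 \right)} = 97 \left(-3\right) = -291$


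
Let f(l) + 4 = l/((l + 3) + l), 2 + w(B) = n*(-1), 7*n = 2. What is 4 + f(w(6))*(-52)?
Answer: 1500/11 ≈ 136.36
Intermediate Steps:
n = 2/7 (n = (⅐)*2 = 2/7 ≈ 0.28571)
w(B) = -16/7 (w(B) = -2 + (2/7)*(-1) = -2 - 2/7 = -16/7)
f(l) = -4 + l/(3 + 2*l) (f(l) = -4 + l/((l + 3) + l) = -4 + l/((3 + l) + l) = -4 + l/(3 + 2*l))
4 + f(w(6))*(-52) = 4 + ((-12 - 7*(-16/7))/(3 + 2*(-16/7)))*(-52) = 4 + ((-12 + 16)/(3 - 32/7))*(-52) = 4 + (4/(-11/7))*(-52) = 4 - 7/11*4*(-52) = 4 - 28/11*(-52) = 4 + 1456/11 = 1500/11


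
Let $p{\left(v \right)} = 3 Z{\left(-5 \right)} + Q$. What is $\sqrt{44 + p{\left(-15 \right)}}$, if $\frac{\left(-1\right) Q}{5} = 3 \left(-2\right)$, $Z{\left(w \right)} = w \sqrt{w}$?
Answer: $\sqrt{74 - 15 i \sqrt{5}} \approx 8.8104 - 1.9035 i$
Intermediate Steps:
$Z{\left(w \right)} = w^{\frac{3}{2}}$
$Q = 30$ ($Q = - 5 \cdot 3 \left(-2\right) = \left(-5\right) \left(-6\right) = 30$)
$p{\left(v \right)} = 30 - 15 i \sqrt{5}$ ($p{\left(v \right)} = 3 \left(-5\right)^{\frac{3}{2}} + 30 = 3 \left(- 5 i \sqrt{5}\right) + 30 = - 15 i \sqrt{5} + 30 = 30 - 15 i \sqrt{5}$)
$\sqrt{44 + p{\left(-15 \right)}} = \sqrt{44 + \left(30 - 15 i \sqrt{5}\right)} = \sqrt{74 - 15 i \sqrt{5}}$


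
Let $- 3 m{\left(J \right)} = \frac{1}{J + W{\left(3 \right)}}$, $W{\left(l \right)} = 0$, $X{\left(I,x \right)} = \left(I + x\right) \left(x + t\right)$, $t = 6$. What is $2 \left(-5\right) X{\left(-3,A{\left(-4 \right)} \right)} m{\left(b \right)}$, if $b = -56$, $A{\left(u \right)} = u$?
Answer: $\frac{5}{6} \approx 0.83333$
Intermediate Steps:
$X{\left(I,x \right)} = \left(6 + x\right) \left(I + x\right)$ ($X{\left(I,x \right)} = \left(I + x\right) \left(x + 6\right) = \left(I + x\right) \left(6 + x\right) = \left(6 + x\right) \left(I + x\right)$)
$m{\left(J \right)} = - \frac{1}{3 J}$ ($m{\left(J \right)} = - \frac{1}{3 \left(J + 0\right)} = - \frac{1}{3 J}$)
$2 \left(-5\right) X{\left(-3,A{\left(-4 \right)} \right)} m{\left(b \right)} = 2 \left(-5\right) \left(\left(-4\right)^{2} + 6 \left(-3\right) + 6 \left(-4\right) - -12\right) \left(- \frac{1}{3 \left(-56\right)}\right) = - 10 \left(16 - 18 - 24 + 12\right) \left(\left(- \frac{1}{3}\right) \left(- \frac{1}{56}\right)\right) = \left(-10\right) \left(-14\right) \frac{1}{168} = 140 \cdot \frac{1}{168} = \frac{5}{6}$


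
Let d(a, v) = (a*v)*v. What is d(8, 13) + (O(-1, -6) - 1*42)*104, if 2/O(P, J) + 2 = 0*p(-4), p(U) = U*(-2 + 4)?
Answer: -3120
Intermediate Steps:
p(U) = 2*U (p(U) = U*2 = 2*U)
d(a, v) = a*v²
O(P, J) = -1 (O(P, J) = 2/(-2 + 0*(2*(-4))) = 2/(-2 + 0*(-8)) = 2/(-2 + 0) = 2/(-2) = 2*(-½) = -1)
d(8, 13) + (O(-1, -6) - 1*42)*104 = 8*13² + (-1 - 1*42)*104 = 8*169 + (-1 - 42)*104 = 1352 - 43*104 = 1352 - 4472 = -3120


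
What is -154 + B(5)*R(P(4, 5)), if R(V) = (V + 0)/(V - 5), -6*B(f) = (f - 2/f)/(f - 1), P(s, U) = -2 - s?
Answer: -33903/220 ≈ -154.10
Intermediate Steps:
B(f) = -(f - 2/f)/(6*(-1 + f)) (B(f) = -(f - 2/f)/(6*(f - 1)) = -(f - 2/f)/(6*(-1 + f)))
R(V) = V/(-5 + V)
-154 + B(5)*R(P(4, 5)) = -154 + ((1/6)*(2 - 1*5**2)/(5*(-1 + 5)))*((-2 - 1*4)/(-5 + (-2 - 1*4))) = -154 + ((1/6)*(1/5)*(2 - 1*25)/4)*((-2 - 4)/(-5 + (-2 - 4))) = -154 + ((1/6)*(1/5)*(1/4)*(2 - 25))*(-6/(-5 - 6)) = -154 + ((1/6)*(1/5)*(1/4)*(-23))*(-6/(-11)) = -154 - (-23)*(-1)/(20*11) = -154 - 23/120*6/11 = -154 - 23/220 = -33903/220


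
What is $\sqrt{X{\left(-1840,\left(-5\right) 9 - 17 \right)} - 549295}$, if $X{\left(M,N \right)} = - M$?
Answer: $i \sqrt{547455} \approx 739.9 i$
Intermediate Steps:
$\sqrt{X{\left(-1840,\left(-5\right) 9 - 17 \right)} - 549295} = \sqrt{\left(-1\right) \left(-1840\right) - 549295} = \sqrt{1840 + \left(\left(-160406 + 1069692\right) - 1458581\right)} = \sqrt{1840 + \left(909286 - 1458581\right)} = \sqrt{1840 - 549295} = \sqrt{-547455} = i \sqrt{547455}$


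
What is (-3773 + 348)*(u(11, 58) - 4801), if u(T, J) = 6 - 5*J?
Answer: 17416125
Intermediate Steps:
(-3773 + 348)*(u(11, 58) - 4801) = (-3773 + 348)*((6 - 5*58) - 4801) = -3425*((6 - 290) - 4801) = -3425*(-284 - 4801) = -3425*(-5085) = 17416125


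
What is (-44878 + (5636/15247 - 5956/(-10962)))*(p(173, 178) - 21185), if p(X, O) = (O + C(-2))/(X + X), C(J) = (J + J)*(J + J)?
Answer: 1527177190814349568/1606378179 ≈ 9.5070e+8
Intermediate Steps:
C(J) = 4*J² (C(J) = (2*J)*(2*J) = 4*J²)
p(X, O) = (16 + O)/(2*X) (p(X, O) = (O + 4*(-2)²)/(X + X) = (O + 4*4)/((2*X)) = (O + 16)*(1/(2*X)) = (16 + O)*(1/(2*X)) = (16 + O)/(2*X))
(-44878 + (5636/15247 - 5956/(-10962)))*(p(173, 178) - 21185) = (-44878 + (5636/15247 - 5956/(-10962)))*((½)*(16 + 178)/173 - 21185) = (-44878 + (5636*(1/15247) - 5956*(-1/10962)))*((½)*(1/173)*194 - 21185) = (-44878 + (5636/15247 + 2978/5481))*(97/173 - 21185) = (-44878 + 76296482/83568807)*(-3664908/173) = -3750324624064/83568807*(-3664908/173) = 1527177190814349568/1606378179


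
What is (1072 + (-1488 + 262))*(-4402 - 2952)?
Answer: 1132516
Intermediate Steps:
(1072 + (-1488 + 262))*(-4402 - 2952) = (1072 - 1226)*(-7354) = -154*(-7354) = 1132516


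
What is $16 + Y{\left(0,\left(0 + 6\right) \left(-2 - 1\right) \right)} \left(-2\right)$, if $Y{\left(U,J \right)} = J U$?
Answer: $16$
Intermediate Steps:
$16 + Y{\left(0,\left(0 + 6\right) \left(-2 - 1\right) \right)} \left(-2\right) = 16 + \left(0 + 6\right) \left(-2 - 1\right) 0 \left(-2\right) = 16 + 6 \left(-3\right) 0 \left(-2\right) = 16 + \left(-18\right) 0 \left(-2\right) = 16 + 0 \left(-2\right) = 16 + 0 = 16$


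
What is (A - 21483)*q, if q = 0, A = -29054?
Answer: 0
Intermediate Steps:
(A - 21483)*q = (-29054 - 21483)*0 = -50537*0 = 0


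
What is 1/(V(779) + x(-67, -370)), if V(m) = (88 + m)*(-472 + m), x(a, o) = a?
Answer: 1/266102 ≈ 3.7580e-6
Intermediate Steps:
V(m) = (-472 + m)*(88 + m)
1/(V(779) + x(-67, -370)) = 1/((-41536 + 779² - 384*779) - 67) = 1/((-41536 + 606841 - 299136) - 67) = 1/(266169 - 67) = 1/266102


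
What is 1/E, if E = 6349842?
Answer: 1/6349842 ≈ 1.5748e-7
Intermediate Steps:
1/E = 1/6349842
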